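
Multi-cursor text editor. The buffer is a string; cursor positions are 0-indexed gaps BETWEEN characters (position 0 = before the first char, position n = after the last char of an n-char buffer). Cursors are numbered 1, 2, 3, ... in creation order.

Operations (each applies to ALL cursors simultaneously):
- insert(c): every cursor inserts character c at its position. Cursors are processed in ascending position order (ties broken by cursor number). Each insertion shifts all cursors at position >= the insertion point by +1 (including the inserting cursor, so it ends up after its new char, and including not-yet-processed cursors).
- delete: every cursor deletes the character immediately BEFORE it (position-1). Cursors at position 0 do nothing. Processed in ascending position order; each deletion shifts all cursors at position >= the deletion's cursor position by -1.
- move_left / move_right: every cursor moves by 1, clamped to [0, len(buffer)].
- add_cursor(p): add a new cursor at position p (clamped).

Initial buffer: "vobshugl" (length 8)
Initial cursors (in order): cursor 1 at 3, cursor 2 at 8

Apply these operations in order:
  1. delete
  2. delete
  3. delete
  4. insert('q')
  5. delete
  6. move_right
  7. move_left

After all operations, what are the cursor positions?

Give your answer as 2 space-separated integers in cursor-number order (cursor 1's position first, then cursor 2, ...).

After op 1 (delete): buffer="voshug" (len 6), cursors c1@2 c2@6, authorship ......
After op 2 (delete): buffer="vshu" (len 4), cursors c1@1 c2@4, authorship ....
After op 3 (delete): buffer="sh" (len 2), cursors c1@0 c2@2, authorship ..
After op 4 (insert('q')): buffer="qshq" (len 4), cursors c1@1 c2@4, authorship 1..2
After op 5 (delete): buffer="sh" (len 2), cursors c1@0 c2@2, authorship ..
After op 6 (move_right): buffer="sh" (len 2), cursors c1@1 c2@2, authorship ..
After op 7 (move_left): buffer="sh" (len 2), cursors c1@0 c2@1, authorship ..

Answer: 0 1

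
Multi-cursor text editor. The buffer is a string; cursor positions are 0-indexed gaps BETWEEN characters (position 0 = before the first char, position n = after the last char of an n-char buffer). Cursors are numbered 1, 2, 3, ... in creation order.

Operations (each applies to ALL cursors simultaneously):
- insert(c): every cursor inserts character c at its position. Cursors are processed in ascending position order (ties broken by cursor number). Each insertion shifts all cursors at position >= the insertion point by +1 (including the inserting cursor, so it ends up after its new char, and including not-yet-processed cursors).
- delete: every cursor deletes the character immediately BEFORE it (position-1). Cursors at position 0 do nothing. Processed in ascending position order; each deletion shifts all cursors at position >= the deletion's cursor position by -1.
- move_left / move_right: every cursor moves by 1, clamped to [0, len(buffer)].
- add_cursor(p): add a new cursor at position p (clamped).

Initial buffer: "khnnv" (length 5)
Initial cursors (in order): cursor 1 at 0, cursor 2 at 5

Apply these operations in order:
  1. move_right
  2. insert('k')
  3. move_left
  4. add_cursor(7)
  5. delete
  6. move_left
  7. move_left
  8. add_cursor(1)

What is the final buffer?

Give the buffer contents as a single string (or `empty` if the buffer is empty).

Answer: khnn

Derivation:
After op 1 (move_right): buffer="khnnv" (len 5), cursors c1@1 c2@5, authorship .....
After op 2 (insert('k')): buffer="kkhnnvk" (len 7), cursors c1@2 c2@7, authorship .1....2
After op 3 (move_left): buffer="kkhnnvk" (len 7), cursors c1@1 c2@6, authorship .1....2
After op 4 (add_cursor(7)): buffer="kkhnnvk" (len 7), cursors c1@1 c2@6 c3@7, authorship .1....2
After op 5 (delete): buffer="khnn" (len 4), cursors c1@0 c2@4 c3@4, authorship 1...
After op 6 (move_left): buffer="khnn" (len 4), cursors c1@0 c2@3 c3@3, authorship 1...
After op 7 (move_left): buffer="khnn" (len 4), cursors c1@0 c2@2 c3@2, authorship 1...
After op 8 (add_cursor(1)): buffer="khnn" (len 4), cursors c1@0 c4@1 c2@2 c3@2, authorship 1...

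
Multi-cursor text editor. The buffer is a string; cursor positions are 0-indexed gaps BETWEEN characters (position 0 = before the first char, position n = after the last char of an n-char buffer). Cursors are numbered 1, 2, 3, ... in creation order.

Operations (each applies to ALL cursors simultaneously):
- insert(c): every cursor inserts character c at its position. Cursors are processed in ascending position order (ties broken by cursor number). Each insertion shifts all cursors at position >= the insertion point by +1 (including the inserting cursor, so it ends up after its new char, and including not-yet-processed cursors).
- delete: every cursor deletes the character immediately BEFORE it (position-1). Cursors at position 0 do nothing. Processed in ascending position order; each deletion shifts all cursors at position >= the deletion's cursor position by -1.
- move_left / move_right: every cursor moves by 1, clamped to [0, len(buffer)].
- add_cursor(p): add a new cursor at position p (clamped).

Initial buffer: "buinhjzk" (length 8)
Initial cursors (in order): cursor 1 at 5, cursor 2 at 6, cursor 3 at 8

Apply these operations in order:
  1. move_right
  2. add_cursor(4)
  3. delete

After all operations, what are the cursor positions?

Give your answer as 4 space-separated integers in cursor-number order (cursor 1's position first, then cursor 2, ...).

Answer: 4 4 4 3

Derivation:
After op 1 (move_right): buffer="buinhjzk" (len 8), cursors c1@6 c2@7 c3@8, authorship ........
After op 2 (add_cursor(4)): buffer="buinhjzk" (len 8), cursors c4@4 c1@6 c2@7 c3@8, authorship ........
After op 3 (delete): buffer="buih" (len 4), cursors c4@3 c1@4 c2@4 c3@4, authorship ....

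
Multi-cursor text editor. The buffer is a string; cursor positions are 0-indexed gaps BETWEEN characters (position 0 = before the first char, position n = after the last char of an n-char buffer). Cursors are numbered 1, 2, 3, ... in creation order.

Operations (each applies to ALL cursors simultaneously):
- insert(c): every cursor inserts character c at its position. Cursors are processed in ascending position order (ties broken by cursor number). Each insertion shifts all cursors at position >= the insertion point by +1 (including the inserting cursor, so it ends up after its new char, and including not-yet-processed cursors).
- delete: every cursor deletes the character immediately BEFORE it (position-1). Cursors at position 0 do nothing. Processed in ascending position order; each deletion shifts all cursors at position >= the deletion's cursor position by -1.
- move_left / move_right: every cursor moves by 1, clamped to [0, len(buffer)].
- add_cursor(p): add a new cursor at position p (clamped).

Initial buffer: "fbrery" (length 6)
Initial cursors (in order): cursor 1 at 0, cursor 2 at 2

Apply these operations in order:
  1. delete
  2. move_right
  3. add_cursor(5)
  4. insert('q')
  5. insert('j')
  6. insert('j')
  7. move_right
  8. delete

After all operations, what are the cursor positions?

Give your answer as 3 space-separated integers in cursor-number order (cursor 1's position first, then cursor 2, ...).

Answer: 4 7 11

Derivation:
After op 1 (delete): buffer="frery" (len 5), cursors c1@0 c2@1, authorship .....
After op 2 (move_right): buffer="frery" (len 5), cursors c1@1 c2@2, authorship .....
After op 3 (add_cursor(5)): buffer="frery" (len 5), cursors c1@1 c2@2 c3@5, authorship .....
After op 4 (insert('q')): buffer="fqrqeryq" (len 8), cursors c1@2 c2@4 c3@8, authorship .1.2...3
After op 5 (insert('j')): buffer="fqjrqjeryqj" (len 11), cursors c1@3 c2@6 c3@11, authorship .11.22...33
After op 6 (insert('j')): buffer="fqjjrqjjeryqjj" (len 14), cursors c1@4 c2@8 c3@14, authorship .111.222...333
After op 7 (move_right): buffer="fqjjrqjjeryqjj" (len 14), cursors c1@5 c2@9 c3@14, authorship .111.222...333
After op 8 (delete): buffer="fqjjqjjryqj" (len 11), cursors c1@4 c2@7 c3@11, authorship .111222..33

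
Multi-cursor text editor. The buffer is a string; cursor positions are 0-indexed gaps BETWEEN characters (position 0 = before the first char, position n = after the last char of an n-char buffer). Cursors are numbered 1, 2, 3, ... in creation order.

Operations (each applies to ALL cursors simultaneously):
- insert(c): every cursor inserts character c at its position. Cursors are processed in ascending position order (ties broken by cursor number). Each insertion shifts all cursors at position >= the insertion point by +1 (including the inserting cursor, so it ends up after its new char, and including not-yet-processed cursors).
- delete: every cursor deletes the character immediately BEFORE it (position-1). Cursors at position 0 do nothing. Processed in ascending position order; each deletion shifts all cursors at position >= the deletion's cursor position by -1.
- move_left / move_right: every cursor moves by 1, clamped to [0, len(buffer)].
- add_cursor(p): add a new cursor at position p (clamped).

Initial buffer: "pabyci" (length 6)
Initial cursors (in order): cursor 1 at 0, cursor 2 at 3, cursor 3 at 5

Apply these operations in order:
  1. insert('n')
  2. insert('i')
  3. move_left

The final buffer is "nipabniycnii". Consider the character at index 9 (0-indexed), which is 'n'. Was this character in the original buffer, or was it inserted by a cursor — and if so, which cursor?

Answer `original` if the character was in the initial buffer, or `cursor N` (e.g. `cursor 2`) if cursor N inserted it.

Answer: cursor 3

Derivation:
After op 1 (insert('n')): buffer="npabnycni" (len 9), cursors c1@1 c2@5 c3@8, authorship 1...2..3.
After op 2 (insert('i')): buffer="nipabniycnii" (len 12), cursors c1@2 c2@7 c3@11, authorship 11...22..33.
After op 3 (move_left): buffer="nipabniycnii" (len 12), cursors c1@1 c2@6 c3@10, authorship 11...22..33.
Authorship (.=original, N=cursor N): 1 1 . . . 2 2 . . 3 3 .
Index 9: author = 3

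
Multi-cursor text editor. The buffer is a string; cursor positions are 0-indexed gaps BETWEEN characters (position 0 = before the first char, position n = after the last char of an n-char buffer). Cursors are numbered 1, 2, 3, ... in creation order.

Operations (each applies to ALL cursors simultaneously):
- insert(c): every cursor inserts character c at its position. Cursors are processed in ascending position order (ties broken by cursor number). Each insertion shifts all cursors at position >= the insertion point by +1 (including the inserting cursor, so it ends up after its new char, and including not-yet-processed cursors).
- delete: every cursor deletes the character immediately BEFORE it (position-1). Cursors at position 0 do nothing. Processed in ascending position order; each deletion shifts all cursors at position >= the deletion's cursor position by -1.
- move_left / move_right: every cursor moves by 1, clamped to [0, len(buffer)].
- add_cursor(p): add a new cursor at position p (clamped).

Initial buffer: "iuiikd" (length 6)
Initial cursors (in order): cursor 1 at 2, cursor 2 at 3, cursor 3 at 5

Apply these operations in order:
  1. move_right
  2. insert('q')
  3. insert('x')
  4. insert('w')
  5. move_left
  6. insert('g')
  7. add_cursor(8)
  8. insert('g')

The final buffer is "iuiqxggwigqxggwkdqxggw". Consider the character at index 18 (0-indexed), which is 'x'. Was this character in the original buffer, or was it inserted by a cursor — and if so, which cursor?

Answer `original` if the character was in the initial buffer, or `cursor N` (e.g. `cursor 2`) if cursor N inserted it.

After op 1 (move_right): buffer="iuiikd" (len 6), cursors c1@3 c2@4 c3@6, authorship ......
After op 2 (insert('q')): buffer="iuiqiqkdq" (len 9), cursors c1@4 c2@6 c3@9, authorship ...1.2..3
After op 3 (insert('x')): buffer="iuiqxiqxkdqx" (len 12), cursors c1@5 c2@8 c3@12, authorship ...11.22..33
After op 4 (insert('w')): buffer="iuiqxwiqxwkdqxw" (len 15), cursors c1@6 c2@10 c3@15, authorship ...111.222..333
After op 5 (move_left): buffer="iuiqxwiqxwkdqxw" (len 15), cursors c1@5 c2@9 c3@14, authorship ...111.222..333
After op 6 (insert('g')): buffer="iuiqxgwiqxgwkdqxgw" (len 18), cursors c1@6 c2@11 c3@17, authorship ...1111.2222..3333
After op 7 (add_cursor(8)): buffer="iuiqxgwiqxgwkdqxgw" (len 18), cursors c1@6 c4@8 c2@11 c3@17, authorship ...1111.2222..3333
After op 8 (insert('g')): buffer="iuiqxggwigqxggwkdqxggw" (len 22), cursors c1@7 c4@10 c2@14 c3@21, authorship ...11111.422222..33333
Authorship (.=original, N=cursor N): . . . 1 1 1 1 1 . 4 2 2 2 2 2 . . 3 3 3 3 3
Index 18: author = 3

Answer: cursor 3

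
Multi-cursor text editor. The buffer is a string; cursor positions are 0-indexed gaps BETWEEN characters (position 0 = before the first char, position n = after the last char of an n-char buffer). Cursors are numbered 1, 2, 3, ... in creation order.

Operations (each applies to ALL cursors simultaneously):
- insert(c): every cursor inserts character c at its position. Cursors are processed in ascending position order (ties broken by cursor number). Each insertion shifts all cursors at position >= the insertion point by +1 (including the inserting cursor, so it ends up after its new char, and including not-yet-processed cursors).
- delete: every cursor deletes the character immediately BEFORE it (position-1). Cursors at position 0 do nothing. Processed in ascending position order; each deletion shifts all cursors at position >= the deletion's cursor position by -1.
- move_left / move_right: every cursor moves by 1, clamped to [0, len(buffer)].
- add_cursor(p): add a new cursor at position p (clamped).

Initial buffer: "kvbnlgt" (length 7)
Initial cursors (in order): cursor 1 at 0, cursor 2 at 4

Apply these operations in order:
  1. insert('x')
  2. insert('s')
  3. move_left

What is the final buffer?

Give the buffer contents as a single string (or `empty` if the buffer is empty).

After op 1 (insert('x')): buffer="xkvbnxlgt" (len 9), cursors c1@1 c2@6, authorship 1....2...
After op 2 (insert('s')): buffer="xskvbnxslgt" (len 11), cursors c1@2 c2@8, authorship 11....22...
After op 3 (move_left): buffer="xskvbnxslgt" (len 11), cursors c1@1 c2@7, authorship 11....22...

Answer: xskvbnxslgt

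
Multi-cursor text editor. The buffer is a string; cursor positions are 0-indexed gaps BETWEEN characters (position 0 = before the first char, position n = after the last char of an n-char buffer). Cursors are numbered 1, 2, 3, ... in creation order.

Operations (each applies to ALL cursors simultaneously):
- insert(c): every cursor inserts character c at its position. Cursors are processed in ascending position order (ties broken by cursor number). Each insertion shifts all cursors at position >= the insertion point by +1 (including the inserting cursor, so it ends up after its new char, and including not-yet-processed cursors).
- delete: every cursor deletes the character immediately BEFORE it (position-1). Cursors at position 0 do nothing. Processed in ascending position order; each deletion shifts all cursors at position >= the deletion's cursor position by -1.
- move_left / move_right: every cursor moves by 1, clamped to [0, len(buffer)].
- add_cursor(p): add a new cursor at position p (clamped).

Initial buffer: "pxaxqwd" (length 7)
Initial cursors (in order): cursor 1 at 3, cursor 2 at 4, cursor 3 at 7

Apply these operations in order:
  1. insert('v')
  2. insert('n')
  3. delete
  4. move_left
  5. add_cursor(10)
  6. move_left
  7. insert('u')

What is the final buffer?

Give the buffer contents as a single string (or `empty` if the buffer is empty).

Answer: pxuavuxvqwuduv

Derivation:
After op 1 (insert('v')): buffer="pxavxvqwdv" (len 10), cursors c1@4 c2@6 c3@10, authorship ...1.2...3
After op 2 (insert('n')): buffer="pxavnxvnqwdvn" (len 13), cursors c1@5 c2@8 c3@13, authorship ...11.22...33
After op 3 (delete): buffer="pxavxvqwdv" (len 10), cursors c1@4 c2@6 c3@10, authorship ...1.2...3
After op 4 (move_left): buffer="pxavxvqwdv" (len 10), cursors c1@3 c2@5 c3@9, authorship ...1.2...3
After op 5 (add_cursor(10)): buffer="pxavxvqwdv" (len 10), cursors c1@3 c2@5 c3@9 c4@10, authorship ...1.2...3
After op 6 (move_left): buffer="pxavxvqwdv" (len 10), cursors c1@2 c2@4 c3@8 c4@9, authorship ...1.2...3
After op 7 (insert('u')): buffer="pxuavuxvqwuduv" (len 14), cursors c1@3 c2@6 c3@11 c4@13, authorship ..1.12.2..3.43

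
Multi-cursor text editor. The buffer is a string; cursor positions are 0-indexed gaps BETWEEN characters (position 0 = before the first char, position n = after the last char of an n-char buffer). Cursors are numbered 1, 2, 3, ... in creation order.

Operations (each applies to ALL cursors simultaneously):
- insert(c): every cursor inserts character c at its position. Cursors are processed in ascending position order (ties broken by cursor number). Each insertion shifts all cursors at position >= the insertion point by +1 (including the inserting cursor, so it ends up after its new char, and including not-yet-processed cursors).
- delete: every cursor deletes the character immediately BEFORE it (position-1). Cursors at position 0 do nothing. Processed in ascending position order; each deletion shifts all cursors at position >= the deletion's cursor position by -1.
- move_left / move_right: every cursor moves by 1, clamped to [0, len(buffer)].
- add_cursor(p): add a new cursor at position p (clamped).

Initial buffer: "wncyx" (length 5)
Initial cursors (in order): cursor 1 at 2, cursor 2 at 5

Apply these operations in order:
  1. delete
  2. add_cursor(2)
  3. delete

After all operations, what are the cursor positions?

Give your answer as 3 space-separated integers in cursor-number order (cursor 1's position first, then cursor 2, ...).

After op 1 (delete): buffer="wcy" (len 3), cursors c1@1 c2@3, authorship ...
After op 2 (add_cursor(2)): buffer="wcy" (len 3), cursors c1@1 c3@2 c2@3, authorship ...
After op 3 (delete): buffer="" (len 0), cursors c1@0 c2@0 c3@0, authorship 

Answer: 0 0 0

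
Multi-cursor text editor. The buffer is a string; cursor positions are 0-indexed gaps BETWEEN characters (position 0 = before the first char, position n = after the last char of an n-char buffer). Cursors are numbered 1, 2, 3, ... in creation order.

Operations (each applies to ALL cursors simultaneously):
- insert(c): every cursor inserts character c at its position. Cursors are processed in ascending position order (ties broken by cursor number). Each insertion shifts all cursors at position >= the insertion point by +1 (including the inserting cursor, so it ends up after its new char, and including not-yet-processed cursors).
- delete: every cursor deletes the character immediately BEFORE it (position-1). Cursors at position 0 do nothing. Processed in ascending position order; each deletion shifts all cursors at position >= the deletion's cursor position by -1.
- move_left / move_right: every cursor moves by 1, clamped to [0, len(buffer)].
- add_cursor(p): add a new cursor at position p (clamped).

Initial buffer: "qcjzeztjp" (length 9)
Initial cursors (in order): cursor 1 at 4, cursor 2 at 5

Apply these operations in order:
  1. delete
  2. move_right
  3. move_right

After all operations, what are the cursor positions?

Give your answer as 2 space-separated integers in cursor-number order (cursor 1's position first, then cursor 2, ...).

Answer: 5 5

Derivation:
After op 1 (delete): buffer="qcjztjp" (len 7), cursors c1@3 c2@3, authorship .......
After op 2 (move_right): buffer="qcjztjp" (len 7), cursors c1@4 c2@4, authorship .......
After op 3 (move_right): buffer="qcjztjp" (len 7), cursors c1@5 c2@5, authorship .......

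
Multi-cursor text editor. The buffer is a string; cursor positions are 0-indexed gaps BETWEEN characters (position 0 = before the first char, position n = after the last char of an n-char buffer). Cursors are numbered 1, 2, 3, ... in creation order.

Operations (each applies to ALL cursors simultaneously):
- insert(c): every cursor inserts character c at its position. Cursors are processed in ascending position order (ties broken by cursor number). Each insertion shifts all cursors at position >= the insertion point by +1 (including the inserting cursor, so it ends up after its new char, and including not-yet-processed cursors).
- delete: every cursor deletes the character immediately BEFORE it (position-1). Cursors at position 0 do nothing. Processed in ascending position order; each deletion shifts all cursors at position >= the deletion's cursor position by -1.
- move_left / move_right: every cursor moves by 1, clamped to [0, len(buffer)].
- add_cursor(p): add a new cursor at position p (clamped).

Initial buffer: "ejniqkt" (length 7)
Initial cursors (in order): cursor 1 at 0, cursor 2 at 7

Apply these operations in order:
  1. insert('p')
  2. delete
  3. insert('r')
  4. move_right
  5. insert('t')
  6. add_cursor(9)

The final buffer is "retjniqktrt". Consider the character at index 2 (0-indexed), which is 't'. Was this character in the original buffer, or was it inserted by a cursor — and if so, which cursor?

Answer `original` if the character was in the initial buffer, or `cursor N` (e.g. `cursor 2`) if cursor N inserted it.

After op 1 (insert('p')): buffer="pejniqktp" (len 9), cursors c1@1 c2@9, authorship 1.......2
After op 2 (delete): buffer="ejniqkt" (len 7), cursors c1@0 c2@7, authorship .......
After op 3 (insert('r')): buffer="rejniqktr" (len 9), cursors c1@1 c2@9, authorship 1.......2
After op 4 (move_right): buffer="rejniqktr" (len 9), cursors c1@2 c2@9, authorship 1.......2
After op 5 (insert('t')): buffer="retjniqktrt" (len 11), cursors c1@3 c2@11, authorship 1.1......22
After op 6 (add_cursor(9)): buffer="retjniqktrt" (len 11), cursors c1@3 c3@9 c2@11, authorship 1.1......22
Authorship (.=original, N=cursor N): 1 . 1 . . . . . . 2 2
Index 2: author = 1

Answer: cursor 1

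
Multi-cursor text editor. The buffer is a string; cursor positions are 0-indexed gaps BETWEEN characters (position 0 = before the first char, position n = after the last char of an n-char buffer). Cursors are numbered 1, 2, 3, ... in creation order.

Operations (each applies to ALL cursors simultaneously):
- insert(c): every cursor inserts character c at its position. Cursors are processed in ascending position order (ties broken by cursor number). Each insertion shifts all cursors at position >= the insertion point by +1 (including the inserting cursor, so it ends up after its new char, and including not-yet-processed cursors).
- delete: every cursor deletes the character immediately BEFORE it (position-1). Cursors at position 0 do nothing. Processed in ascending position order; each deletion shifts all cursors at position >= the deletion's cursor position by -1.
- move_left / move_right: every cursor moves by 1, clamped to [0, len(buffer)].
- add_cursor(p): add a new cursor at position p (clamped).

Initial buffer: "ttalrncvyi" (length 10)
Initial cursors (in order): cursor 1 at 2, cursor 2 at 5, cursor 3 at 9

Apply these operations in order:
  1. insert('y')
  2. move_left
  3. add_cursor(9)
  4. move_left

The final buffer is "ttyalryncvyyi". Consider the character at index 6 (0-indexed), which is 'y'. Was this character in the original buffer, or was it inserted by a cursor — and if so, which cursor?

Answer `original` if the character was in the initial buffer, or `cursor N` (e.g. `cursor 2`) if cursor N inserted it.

After op 1 (insert('y')): buffer="ttyalryncvyyi" (len 13), cursors c1@3 c2@7 c3@12, authorship ..1...2....3.
After op 2 (move_left): buffer="ttyalryncvyyi" (len 13), cursors c1@2 c2@6 c3@11, authorship ..1...2....3.
After op 3 (add_cursor(9)): buffer="ttyalryncvyyi" (len 13), cursors c1@2 c2@6 c4@9 c3@11, authorship ..1...2....3.
After op 4 (move_left): buffer="ttyalryncvyyi" (len 13), cursors c1@1 c2@5 c4@8 c3@10, authorship ..1...2....3.
Authorship (.=original, N=cursor N): . . 1 . . . 2 . . . . 3 .
Index 6: author = 2

Answer: cursor 2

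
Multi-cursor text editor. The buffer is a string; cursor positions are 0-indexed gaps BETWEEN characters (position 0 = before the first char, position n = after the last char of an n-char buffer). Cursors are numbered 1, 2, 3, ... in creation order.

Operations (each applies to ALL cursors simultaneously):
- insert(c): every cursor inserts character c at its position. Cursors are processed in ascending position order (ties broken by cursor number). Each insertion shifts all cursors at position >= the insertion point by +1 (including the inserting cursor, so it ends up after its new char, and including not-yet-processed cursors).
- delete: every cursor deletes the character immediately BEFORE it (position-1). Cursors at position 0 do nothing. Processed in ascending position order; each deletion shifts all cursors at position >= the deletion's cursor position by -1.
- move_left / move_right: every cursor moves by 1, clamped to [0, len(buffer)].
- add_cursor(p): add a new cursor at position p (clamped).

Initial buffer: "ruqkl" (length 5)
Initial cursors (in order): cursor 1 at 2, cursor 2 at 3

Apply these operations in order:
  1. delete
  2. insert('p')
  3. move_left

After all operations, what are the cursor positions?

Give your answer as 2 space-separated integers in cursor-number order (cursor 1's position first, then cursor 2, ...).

Answer: 2 2

Derivation:
After op 1 (delete): buffer="rkl" (len 3), cursors c1@1 c2@1, authorship ...
After op 2 (insert('p')): buffer="rppkl" (len 5), cursors c1@3 c2@3, authorship .12..
After op 3 (move_left): buffer="rppkl" (len 5), cursors c1@2 c2@2, authorship .12..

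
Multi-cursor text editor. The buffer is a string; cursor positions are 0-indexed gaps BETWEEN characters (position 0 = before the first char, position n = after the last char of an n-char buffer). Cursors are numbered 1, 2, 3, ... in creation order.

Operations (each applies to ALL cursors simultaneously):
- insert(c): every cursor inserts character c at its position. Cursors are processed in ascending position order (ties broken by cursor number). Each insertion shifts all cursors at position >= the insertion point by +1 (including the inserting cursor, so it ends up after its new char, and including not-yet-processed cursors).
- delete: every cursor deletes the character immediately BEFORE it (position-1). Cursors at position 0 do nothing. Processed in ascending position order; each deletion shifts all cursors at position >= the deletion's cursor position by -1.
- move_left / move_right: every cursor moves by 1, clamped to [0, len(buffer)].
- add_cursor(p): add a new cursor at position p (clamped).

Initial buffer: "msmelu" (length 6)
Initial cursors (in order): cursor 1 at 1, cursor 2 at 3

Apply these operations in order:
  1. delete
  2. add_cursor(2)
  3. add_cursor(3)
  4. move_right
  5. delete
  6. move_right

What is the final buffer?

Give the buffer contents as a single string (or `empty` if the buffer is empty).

Answer: empty

Derivation:
After op 1 (delete): buffer="selu" (len 4), cursors c1@0 c2@1, authorship ....
After op 2 (add_cursor(2)): buffer="selu" (len 4), cursors c1@0 c2@1 c3@2, authorship ....
After op 3 (add_cursor(3)): buffer="selu" (len 4), cursors c1@0 c2@1 c3@2 c4@3, authorship ....
After op 4 (move_right): buffer="selu" (len 4), cursors c1@1 c2@2 c3@3 c4@4, authorship ....
After op 5 (delete): buffer="" (len 0), cursors c1@0 c2@0 c3@0 c4@0, authorship 
After op 6 (move_right): buffer="" (len 0), cursors c1@0 c2@0 c3@0 c4@0, authorship 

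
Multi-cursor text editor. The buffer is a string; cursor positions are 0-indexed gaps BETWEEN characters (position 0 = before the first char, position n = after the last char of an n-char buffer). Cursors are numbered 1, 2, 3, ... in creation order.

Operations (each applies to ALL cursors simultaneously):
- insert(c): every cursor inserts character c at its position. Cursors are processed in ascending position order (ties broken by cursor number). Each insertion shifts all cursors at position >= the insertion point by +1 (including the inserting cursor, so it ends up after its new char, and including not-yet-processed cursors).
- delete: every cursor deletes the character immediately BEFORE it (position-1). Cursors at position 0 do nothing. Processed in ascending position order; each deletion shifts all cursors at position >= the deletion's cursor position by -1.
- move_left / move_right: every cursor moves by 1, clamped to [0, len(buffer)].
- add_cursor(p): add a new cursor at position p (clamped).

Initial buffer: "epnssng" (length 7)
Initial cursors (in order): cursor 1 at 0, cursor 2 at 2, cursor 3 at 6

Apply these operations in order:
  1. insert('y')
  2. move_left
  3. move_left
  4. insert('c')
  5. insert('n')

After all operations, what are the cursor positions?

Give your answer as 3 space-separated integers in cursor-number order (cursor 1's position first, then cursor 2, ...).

Answer: 2 6 13

Derivation:
After op 1 (insert('y')): buffer="yepynssnyg" (len 10), cursors c1@1 c2@4 c3@9, authorship 1..2....3.
After op 2 (move_left): buffer="yepynssnyg" (len 10), cursors c1@0 c2@3 c3@8, authorship 1..2....3.
After op 3 (move_left): buffer="yepynssnyg" (len 10), cursors c1@0 c2@2 c3@7, authorship 1..2....3.
After op 4 (insert('c')): buffer="cyecpynsscnyg" (len 13), cursors c1@1 c2@4 c3@10, authorship 11.2.2...3.3.
After op 5 (insert('n')): buffer="cnyecnpynsscnnyg" (len 16), cursors c1@2 c2@6 c3@13, authorship 111.22.2...33.3.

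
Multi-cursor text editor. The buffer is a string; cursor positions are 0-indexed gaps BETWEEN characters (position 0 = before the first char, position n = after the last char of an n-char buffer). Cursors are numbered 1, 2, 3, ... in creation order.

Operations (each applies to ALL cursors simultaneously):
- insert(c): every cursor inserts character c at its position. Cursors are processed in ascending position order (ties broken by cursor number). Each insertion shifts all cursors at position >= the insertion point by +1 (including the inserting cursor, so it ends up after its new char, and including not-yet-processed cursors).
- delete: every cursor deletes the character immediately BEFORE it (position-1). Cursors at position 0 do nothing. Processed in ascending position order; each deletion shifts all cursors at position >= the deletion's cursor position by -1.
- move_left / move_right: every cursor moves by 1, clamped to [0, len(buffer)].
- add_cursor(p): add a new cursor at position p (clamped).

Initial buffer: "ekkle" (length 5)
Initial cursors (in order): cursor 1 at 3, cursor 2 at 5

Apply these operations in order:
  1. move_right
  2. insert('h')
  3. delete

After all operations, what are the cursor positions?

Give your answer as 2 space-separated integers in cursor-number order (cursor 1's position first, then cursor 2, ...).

Answer: 4 5

Derivation:
After op 1 (move_right): buffer="ekkle" (len 5), cursors c1@4 c2@5, authorship .....
After op 2 (insert('h')): buffer="ekklheh" (len 7), cursors c1@5 c2@7, authorship ....1.2
After op 3 (delete): buffer="ekkle" (len 5), cursors c1@4 c2@5, authorship .....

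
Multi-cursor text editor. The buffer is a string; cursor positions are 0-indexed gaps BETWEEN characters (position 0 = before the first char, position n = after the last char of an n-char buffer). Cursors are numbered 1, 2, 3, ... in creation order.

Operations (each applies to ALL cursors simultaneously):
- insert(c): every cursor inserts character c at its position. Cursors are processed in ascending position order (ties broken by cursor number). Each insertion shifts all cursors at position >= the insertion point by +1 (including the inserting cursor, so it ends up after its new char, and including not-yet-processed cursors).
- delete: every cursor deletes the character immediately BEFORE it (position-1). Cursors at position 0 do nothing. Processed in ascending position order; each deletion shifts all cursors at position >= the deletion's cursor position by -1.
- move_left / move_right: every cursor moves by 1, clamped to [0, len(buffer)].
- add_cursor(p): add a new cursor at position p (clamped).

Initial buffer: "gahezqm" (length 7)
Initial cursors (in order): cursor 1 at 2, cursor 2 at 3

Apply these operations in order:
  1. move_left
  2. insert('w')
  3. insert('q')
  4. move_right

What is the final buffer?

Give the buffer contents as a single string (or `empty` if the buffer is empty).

Answer: gwqawqhezqm

Derivation:
After op 1 (move_left): buffer="gahezqm" (len 7), cursors c1@1 c2@2, authorship .......
After op 2 (insert('w')): buffer="gwawhezqm" (len 9), cursors c1@2 c2@4, authorship .1.2.....
After op 3 (insert('q')): buffer="gwqawqhezqm" (len 11), cursors c1@3 c2@6, authorship .11.22.....
After op 4 (move_right): buffer="gwqawqhezqm" (len 11), cursors c1@4 c2@7, authorship .11.22.....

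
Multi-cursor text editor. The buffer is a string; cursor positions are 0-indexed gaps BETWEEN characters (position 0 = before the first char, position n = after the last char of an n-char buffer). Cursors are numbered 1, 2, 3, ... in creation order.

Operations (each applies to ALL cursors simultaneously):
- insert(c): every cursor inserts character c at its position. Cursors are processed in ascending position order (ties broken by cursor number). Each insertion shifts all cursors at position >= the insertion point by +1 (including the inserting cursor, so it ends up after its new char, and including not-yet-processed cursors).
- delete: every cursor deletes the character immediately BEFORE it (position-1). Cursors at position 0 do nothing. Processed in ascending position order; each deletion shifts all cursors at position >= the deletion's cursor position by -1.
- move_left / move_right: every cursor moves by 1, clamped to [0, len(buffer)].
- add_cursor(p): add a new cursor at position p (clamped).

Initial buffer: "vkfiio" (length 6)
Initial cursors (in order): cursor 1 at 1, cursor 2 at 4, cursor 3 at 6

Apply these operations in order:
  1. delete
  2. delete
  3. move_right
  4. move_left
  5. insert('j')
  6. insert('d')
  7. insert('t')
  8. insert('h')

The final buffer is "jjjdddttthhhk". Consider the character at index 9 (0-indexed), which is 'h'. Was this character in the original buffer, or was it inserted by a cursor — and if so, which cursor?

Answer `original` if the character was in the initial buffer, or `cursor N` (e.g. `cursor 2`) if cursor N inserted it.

After op 1 (delete): buffer="kfi" (len 3), cursors c1@0 c2@2 c3@3, authorship ...
After op 2 (delete): buffer="k" (len 1), cursors c1@0 c2@1 c3@1, authorship .
After op 3 (move_right): buffer="k" (len 1), cursors c1@1 c2@1 c3@1, authorship .
After op 4 (move_left): buffer="k" (len 1), cursors c1@0 c2@0 c3@0, authorship .
After op 5 (insert('j')): buffer="jjjk" (len 4), cursors c1@3 c2@3 c3@3, authorship 123.
After op 6 (insert('d')): buffer="jjjdddk" (len 7), cursors c1@6 c2@6 c3@6, authorship 123123.
After op 7 (insert('t')): buffer="jjjdddtttk" (len 10), cursors c1@9 c2@9 c3@9, authorship 123123123.
After op 8 (insert('h')): buffer="jjjdddttthhhk" (len 13), cursors c1@12 c2@12 c3@12, authorship 123123123123.
Authorship (.=original, N=cursor N): 1 2 3 1 2 3 1 2 3 1 2 3 .
Index 9: author = 1

Answer: cursor 1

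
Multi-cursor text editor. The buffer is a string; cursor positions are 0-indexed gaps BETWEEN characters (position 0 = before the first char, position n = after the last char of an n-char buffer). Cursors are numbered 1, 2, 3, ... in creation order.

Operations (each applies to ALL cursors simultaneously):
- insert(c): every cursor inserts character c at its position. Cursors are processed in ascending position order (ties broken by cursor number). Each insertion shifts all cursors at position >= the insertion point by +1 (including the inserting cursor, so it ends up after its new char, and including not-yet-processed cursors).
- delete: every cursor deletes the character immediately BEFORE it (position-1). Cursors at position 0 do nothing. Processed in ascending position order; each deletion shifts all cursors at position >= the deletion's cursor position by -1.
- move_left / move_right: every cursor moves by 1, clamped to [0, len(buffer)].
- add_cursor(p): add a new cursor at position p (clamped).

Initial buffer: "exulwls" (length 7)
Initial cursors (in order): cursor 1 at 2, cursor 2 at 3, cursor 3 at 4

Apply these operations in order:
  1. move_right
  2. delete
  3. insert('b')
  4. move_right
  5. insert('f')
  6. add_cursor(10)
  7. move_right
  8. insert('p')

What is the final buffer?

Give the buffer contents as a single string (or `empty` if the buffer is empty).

After op 1 (move_right): buffer="exulwls" (len 7), cursors c1@3 c2@4 c3@5, authorship .......
After op 2 (delete): buffer="exls" (len 4), cursors c1@2 c2@2 c3@2, authorship ....
After op 3 (insert('b')): buffer="exbbbls" (len 7), cursors c1@5 c2@5 c3@5, authorship ..123..
After op 4 (move_right): buffer="exbbbls" (len 7), cursors c1@6 c2@6 c3@6, authorship ..123..
After op 5 (insert('f')): buffer="exbbblfffs" (len 10), cursors c1@9 c2@9 c3@9, authorship ..123.123.
After op 6 (add_cursor(10)): buffer="exbbblfffs" (len 10), cursors c1@9 c2@9 c3@9 c4@10, authorship ..123.123.
After op 7 (move_right): buffer="exbbblfffs" (len 10), cursors c1@10 c2@10 c3@10 c4@10, authorship ..123.123.
After op 8 (insert('p')): buffer="exbbblfffspppp" (len 14), cursors c1@14 c2@14 c3@14 c4@14, authorship ..123.123.1234

Answer: exbbblfffspppp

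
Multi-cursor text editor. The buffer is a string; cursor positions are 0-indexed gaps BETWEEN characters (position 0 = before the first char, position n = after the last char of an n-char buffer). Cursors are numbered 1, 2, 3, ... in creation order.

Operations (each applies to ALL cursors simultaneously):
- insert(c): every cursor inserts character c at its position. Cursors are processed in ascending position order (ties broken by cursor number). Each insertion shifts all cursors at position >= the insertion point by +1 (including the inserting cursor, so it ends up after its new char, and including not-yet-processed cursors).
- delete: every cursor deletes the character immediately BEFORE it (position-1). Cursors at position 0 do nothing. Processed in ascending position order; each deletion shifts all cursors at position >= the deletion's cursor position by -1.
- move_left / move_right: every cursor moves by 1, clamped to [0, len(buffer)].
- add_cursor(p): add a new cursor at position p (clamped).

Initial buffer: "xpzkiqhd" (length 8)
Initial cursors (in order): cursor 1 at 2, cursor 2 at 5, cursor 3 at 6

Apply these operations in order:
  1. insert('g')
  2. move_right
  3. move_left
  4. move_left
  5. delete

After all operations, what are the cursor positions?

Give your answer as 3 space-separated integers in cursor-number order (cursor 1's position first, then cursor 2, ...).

Answer: 1 4 5

Derivation:
After op 1 (insert('g')): buffer="xpgzkigqghd" (len 11), cursors c1@3 c2@7 c3@9, authorship ..1...2.3..
After op 2 (move_right): buffer="xpgzkigqghd" (len 11), cursors c1@4 c2@8 c3@10, authorship ..1...2.3..
After op 3 (move_left): buffer="xpgzkigqghd" (len 11), cursors c1@3 c2@7 c3@9, authorship ..1...2.3..
After op 4 (move_left): buffer="xpgzkigqghd" (len 11), cursors c1@2 c2@6 c3@8, authorship ..1...2.3..
After op 5 (delete): buffer="xgzkgghd" (len 8), cursors c1@1 c2@4 c3@5, authorship .1..23..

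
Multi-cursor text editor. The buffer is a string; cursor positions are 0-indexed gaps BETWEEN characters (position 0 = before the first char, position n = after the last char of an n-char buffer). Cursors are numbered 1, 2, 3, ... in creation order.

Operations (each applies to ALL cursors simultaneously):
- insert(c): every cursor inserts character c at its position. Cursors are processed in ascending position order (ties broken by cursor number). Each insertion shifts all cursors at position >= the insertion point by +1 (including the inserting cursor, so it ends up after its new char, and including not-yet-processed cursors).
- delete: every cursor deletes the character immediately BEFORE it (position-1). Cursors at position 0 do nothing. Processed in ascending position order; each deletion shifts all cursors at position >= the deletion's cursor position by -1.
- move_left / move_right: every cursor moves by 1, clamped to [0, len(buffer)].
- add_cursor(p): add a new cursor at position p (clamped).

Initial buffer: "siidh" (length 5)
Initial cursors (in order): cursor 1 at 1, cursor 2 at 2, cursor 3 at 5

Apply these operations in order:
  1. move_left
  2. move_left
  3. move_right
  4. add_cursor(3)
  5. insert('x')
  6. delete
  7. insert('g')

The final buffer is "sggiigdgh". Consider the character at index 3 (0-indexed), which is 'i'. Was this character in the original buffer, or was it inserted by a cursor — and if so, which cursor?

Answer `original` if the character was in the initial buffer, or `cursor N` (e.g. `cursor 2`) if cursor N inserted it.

Answer: original

Derivation:
After op 1 (move_left): buffer="siidh" (len 5), cursors c1@0 c2@1 c3@4, authorship .....
After op 2 (move_left): buffer="siidh" (len 5), cursors c1@0 c2@0 c3@3, authorship .....
After op 3 (move_right): buffer="siidh" (len 5), cursors c1@1 c2@1 c3@4, authorship .....
After op 4 (add_cursor(3)): buffer="siidh" (len 5), cursors c1@1 c2@1 c4@3 c3@4, authorship .....
After op 5 (insert('x')): buffer="sxxiixdxh" (len 9), cursors c1@3 c2@3 c4@6 c3@8, authorship .12..4.3.
After op 6 (delete): buffer="siidh" (len 5), cursors c1@1 c2@1 c4@3 c3@4, authorship .....
After op 7 (insert('g')): buffer="sggiigdgh" (len 9), cursors c1@3 c2@3 c4@6 c3@8, authorship .12..4.3.
Authorship (.=original, N=cursor N): . 1 2 . . 4 . 3 .
Index 3: author = original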